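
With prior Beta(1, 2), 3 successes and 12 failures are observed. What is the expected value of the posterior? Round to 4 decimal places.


Posterior = Beta(4, 14)
E[theta] = alpha/(alpha+beta)
= 4/18 = 0.2222

0.2222


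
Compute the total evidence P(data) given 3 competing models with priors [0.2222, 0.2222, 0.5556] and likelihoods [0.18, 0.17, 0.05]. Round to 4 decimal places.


Marginal likelihood = sum P(model_i) * P(data|model_i)
Model 1: 0.2222 * 0.18 = 0.04
Model 2: 0.2222 * 0.17 = 0.0378
Model 3: 0.5556 * 0.05 = 0.0278
Total = 0.1056

0.1056


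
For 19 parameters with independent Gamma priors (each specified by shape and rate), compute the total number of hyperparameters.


A Gamma prior has 2 hyperparameters per parameter.
Total = 19 * 2 = 38

38


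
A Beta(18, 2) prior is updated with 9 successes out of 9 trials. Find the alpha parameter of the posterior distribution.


In the Beta-Binomial conjugate update:
alpha_post = alpha_prior + successes
= 18 + 9
= 27

27


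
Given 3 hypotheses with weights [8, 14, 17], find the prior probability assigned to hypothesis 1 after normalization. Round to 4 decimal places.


To normalize, divide each weight by the sum of all weights.
Sum = 39
Prior(H1) = 8/39 = 0.2051

0.2051


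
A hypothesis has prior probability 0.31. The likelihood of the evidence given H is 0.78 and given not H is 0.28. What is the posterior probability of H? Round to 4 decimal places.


Using Bayes' theorem:
P(E) = 0.31 * 0.78 + 0.69 * 0.28
P(E) = 0.435
P(H|E) = (0.31 * 0.78) / 0.435 = 0.5559

0.5559


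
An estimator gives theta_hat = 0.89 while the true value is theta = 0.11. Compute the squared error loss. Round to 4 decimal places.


The squared error loss is (theta_hat - theta)^2
= (0.89 - 0.11)^2
= (0.78)^2 = 0.6084

0.6084


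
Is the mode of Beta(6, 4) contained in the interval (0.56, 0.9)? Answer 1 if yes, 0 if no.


Mode = (a-1)/(a+b-2) = 5/8 = 0.625
Interval: (0.56, 0.9)
Contains mode? 1

1


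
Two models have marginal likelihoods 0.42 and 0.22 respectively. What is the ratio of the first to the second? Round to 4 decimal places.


Evidence ratio = 0.42 / 0.22
= 1.9091

1.9091


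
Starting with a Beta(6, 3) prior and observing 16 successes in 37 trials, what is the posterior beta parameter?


Posterior beta = prior beta + failures
Failures = 37 - 16 = 21
beta_post = 3 + 21 = 24

24


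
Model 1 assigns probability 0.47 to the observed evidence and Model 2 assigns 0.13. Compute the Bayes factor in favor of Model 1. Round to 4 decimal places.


BF = P(data|M1) / P(data|M2)
= 0.47 / 0.13 = 3.6154

3.6154


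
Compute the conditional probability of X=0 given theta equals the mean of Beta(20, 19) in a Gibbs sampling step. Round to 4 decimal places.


Mean of Beta(20, 19) = 0.5128
P(X=0 | theta=0.5128) = 0.4872

0.4872


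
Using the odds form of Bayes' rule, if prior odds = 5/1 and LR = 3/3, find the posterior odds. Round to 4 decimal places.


Bayes' rule in odds form: posterior odds = prior odds * LR
= (5 * 3) / (1 * 3)
= 15/3 = 5.0

5.0


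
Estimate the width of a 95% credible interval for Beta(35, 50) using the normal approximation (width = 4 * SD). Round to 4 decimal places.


For Beta(a,b): Var = ab/((a+b)^2(a+b+1))
Var = 0.0028, SD = 0.0531
Approximate 95% CI width = 4 * 0.0531 = 0.2123

0.2123


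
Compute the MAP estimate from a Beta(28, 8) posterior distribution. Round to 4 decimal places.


MAP = mode of Beta distribution
= (alpha - 1)/(alpha + beta - 2)
= (28-1)/(28+8-2)
= 27/34 = 0.7941

0.7941


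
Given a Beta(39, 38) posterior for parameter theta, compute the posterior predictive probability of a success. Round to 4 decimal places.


For a Beta-Bernoulli model, the predictive probability is the mean:
P(success) = 39/(39+38) = 39/77 = 0.5065

0.5065


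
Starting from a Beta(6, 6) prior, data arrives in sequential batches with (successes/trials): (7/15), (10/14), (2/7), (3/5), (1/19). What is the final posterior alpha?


In sequential Bayesian updating, we sum all successes.
Total successes = 23
Final alpha = 6 + 23 = 29

29


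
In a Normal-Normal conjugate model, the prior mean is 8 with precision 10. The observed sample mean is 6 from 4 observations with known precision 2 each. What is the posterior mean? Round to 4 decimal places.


Posterior precision = tau0 + n*tau = 10 + 4*2 = 18
Posterior mean = (tau0*mu0 + n*tau*xbar) / posterior_precision
= (10*8 + 4*2*6) / 18
= 128 / 18 = 7.1111

7.1111


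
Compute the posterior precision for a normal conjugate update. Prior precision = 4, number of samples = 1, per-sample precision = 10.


tau_post = tau_0 + n * tau
= 4 + 1 * 10 = 14

14


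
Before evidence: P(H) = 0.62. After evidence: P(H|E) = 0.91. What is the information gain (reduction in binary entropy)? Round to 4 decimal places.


Prior entropy = 0.958
Posterior entropy = 0.4365
Information gain = 0.958 - 0.4365 = 0.5216

0.5216


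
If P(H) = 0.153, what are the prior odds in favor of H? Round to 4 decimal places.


Prior odds = P(H) / (1 - P(H))
= 0.153 / 0.847
= 0.1806

0.1806


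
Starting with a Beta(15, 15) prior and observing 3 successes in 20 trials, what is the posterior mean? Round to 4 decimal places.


Posterior parameters: alpha = 15 + 3 = 18
beta = 15 + 17 = 32
Posterior mean = alpha / (alpha + beta) = 18 / 50
= 0.36

0.36


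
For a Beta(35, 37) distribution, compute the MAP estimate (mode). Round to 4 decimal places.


MAP = mode = (a-1)/(a+b-2)
= (35-1)/(35+37-2)
= 34/70 = 0.4857

0.4857


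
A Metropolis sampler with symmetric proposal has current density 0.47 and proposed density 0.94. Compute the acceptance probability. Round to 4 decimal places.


For symmetric proposals, acceptance = min(1, pi(x*)/pi(x))
= min(1, 0.94/0.47)
= min(1, 2.0) = 1.0

1.0


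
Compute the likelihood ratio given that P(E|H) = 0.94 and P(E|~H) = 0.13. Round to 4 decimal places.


LR = P(E|H) / P(E|~H)
= 0.94 / 0.13 = 7.2308

7.2308


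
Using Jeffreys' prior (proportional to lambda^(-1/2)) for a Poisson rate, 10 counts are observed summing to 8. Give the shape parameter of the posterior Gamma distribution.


Conjugate update: Gamma(prior_shape + S, prior_rate + n).
Prior shape = 0.5, prior rate = 0.
Posterior shape = 0.5 + S = 0.5 + 8 = 8.5

8.5


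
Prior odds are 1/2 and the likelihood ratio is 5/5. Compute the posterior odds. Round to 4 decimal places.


Posterior odds = prior odds * likelihood ratio
= (1/2) * (5/5)
= 5 / 10
= 0.5

0.5


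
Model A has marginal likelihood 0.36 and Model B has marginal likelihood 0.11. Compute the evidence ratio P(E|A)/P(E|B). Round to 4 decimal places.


Evidence ratio = P(E|A) / P(E|B)
= 0.36 / 0.11
= 3.2727

3.2727


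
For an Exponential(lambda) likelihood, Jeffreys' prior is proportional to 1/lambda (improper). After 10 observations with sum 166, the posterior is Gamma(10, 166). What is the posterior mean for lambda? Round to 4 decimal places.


Posterior = Gamma(n, sum_x) = Gamma(10, 166)
Posterior mean = shape/rate = 10/166
= 0.0602

0.0602


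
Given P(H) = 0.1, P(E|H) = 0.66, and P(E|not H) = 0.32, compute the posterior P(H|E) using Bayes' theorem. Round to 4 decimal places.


By Bayes' theorem: P(H|E) = P(E|H)*P(H) / P(E)
P(E) = P(E|H)*P(H) + P(E|not H)*P(not H)
P(E) = 0.66*0.1 + 0.32*0.9 = 0.354
P(H|E) = 0.66*0.1 / 0.354 = 0.1864

0.1864


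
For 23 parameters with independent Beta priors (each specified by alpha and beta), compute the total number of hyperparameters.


A Beta prior has 2 hyperparameters per parameter.
Total = 23 * 2 = 46

46


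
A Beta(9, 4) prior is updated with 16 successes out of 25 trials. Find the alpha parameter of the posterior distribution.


In the Beta-Binomial conjugate update:
alpha_post = alpha_prior + successes
= 9 + 16
= 25

25


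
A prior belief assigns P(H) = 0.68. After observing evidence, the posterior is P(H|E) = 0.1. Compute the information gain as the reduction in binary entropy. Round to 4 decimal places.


H(prior) = -0.68*log2(0.68) - 0.32*log2(0.32)
= 0.9044
H(post) = -0.1*log2(0.1) - 0.9*log2(0.9)
= 0.469
IG = 0.9044 - 0.469 = 0.4354

0.4354


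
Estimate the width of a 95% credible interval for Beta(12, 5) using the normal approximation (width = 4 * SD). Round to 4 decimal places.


For Beta(a,b): Var = ab/((a+b)^2(a+b+1))
Var = 0.0115, SD = 0.1074
Approximate 95% CI width = 4 * 0.1074 = 0.4296

0.4296


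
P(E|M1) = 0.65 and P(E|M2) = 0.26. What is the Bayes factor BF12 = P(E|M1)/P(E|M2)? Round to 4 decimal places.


Bayes factor BF12 = P(E|M1) / P(E|M2)
= 0.65 / 0.26
= 2.5

2.5


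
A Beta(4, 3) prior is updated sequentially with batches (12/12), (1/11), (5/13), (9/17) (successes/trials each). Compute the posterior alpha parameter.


Sequential conjugate updating is equivalent to a single batch update.
Total successes across all batches = 27
alpha_posterior = alpha_prior + total_successes = 4 + 27
= 31

31


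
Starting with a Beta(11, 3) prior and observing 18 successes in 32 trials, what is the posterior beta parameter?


Posterior beta = prior beta + failures
Failures = 32 - 18 = 14
beta_post = 3 + 14 = 17

17


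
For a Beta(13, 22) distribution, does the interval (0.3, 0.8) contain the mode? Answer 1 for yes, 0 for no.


Mode of Beta(a,b) = (a-1)/(a+b-2)
= (13-1)/(13+22-2) = 0.3636
Check: 0.3 <= 0.3636 <= 0.8?
Result: 1

1


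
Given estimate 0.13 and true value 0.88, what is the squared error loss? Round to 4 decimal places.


Squared error = (estimate - true)^2
Difference = -0.75
Loss = -0.75^2 = 0.5625

0.5625


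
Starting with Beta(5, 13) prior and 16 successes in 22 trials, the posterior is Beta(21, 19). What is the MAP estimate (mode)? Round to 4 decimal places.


The mode of Beta(a, b) when a > 1 and b > 1 is (a-1)/(a+b-2)
= (21 - 1) / (21 + 19 - 2)
= 20 / 38
= 0.5263

0.5263


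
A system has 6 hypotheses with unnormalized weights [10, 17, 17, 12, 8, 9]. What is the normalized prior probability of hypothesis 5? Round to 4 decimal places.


The normalized prior is the weight divided by the total.
Total weight = 73
P(H5) = 8 / 73 = 0.1096

0.1096


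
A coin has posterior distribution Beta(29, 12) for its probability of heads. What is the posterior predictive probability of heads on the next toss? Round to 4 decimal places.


Posterior predictive = E[theta] = alpha/(alpha+beta)
= 29/41
= 0.7073

0.7073


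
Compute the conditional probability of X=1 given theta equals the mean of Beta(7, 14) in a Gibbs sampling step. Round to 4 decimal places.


Mean of Beta(7, 14) = 0.3333
P(X=1 | theta=0.3333) = 0.3333

0.3333


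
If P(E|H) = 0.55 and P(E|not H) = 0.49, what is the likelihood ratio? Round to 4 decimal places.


Likelihood ratio = P(E|H) / P(E|not H)
= 0.55 / 0.49
= 1.1224

1.1224


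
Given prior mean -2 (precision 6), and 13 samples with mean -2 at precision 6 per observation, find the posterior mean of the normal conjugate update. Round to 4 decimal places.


The posterior mean is a precision-weighted average of prior and data.
Post. prec. = 6 + 78 = 84
Post. mean = (-12 + -156)/84 = -168/84 = -2.0

-2.0


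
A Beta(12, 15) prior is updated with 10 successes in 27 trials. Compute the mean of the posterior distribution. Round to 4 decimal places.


After update: Beta(22, 32)
Mean = 22 / (22 + 32) = 22 / 54
= 0.4074

0.4074


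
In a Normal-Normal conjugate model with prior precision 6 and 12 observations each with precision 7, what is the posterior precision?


Posterior precision = prior precision + n * observation precision
= 6 + 12 * 7
= 6 + 84 = 90

90


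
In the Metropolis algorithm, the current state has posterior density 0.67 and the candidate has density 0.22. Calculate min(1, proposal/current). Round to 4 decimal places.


Ratio = 0.22/0.67 = 0.3284
Acceptance probability = min(1, 0.3284)
= 0.3284

0.3284


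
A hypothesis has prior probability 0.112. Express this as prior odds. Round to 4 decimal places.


Odds = P(H) / P(not H) = 0.112 / 0.888
= 0.1261

0.1261


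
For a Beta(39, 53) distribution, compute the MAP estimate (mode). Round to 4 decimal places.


MAP = mode = (a-1)/(a+b-2)
= (39-1)/(39+53-2)
= 38/90 = 0.4222

0.4222


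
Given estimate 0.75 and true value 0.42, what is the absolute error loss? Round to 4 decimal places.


Absolute error = |estimate - true|
= |0.33| = 0.33

0.33


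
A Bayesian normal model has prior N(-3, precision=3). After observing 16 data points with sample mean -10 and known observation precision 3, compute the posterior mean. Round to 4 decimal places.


Posterior mean = (prior_precision * prior_mean + n * data_precision * data_mean) / (prior_precision + n * data_precision)
Numerator = 3*-3 + 16*3*-10 = -489
Denominator = 3 + 16*3 = 51
Posterior mean = -9.5882

-9.5882


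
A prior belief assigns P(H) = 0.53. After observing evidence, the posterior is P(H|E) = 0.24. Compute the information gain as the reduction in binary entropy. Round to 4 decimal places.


H(prior) = -0.53*log2(0.53) - 0.47*log2(0.47)
= 0.9974
H(post) = -0.24*log2(0.24) - 0.76*log2(0.76)
= 0.795
IG = 0.9974 - 0.795 = 0.2024

0.2024


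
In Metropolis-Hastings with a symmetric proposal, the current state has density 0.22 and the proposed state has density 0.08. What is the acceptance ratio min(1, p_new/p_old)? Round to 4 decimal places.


Ratio = p_new / p_old = 0.08 / 0.22 = 0.3636
Acceptance = min(1, 0.3636) = 0.3636

0.3636


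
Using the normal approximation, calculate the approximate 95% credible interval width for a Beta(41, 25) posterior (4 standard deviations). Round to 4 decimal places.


Var(Beta) = 41*25/(66^2 * 67) = 0.0035
SD = 0.0593
Width ~ 4*SD = 0.2371

0.2371


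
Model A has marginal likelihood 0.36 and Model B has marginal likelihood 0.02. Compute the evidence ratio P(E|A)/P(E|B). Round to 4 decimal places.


Evidence ratio = P(E|A) / P(E|B)
= 0.36 / 0.02
= 18.0

18.0


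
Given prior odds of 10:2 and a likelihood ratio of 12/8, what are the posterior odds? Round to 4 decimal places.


Posterior odds = prior odds * LR
Prior odds = 10/2 = 5.0
LR = 12/8 = 1.5
Posterior odds = 5.0 * 1.5 = 7.5

7.5


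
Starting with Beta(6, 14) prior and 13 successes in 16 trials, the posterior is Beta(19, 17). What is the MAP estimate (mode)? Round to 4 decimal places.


The mode of Beta(a, b) when a > 1 and b > 1 is (a-1)/(a+b-2)
= (19 - 1) / (19 + 17 - 2)
= 18 / 34
= 0.5294

0.5294


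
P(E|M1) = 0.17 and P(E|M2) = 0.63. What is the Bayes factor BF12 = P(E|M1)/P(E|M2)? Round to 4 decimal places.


Bayes factor BF12 = P(E|M1) / P(E|M2)
= 0.17 / 0.63
= 0.2698

0.2698


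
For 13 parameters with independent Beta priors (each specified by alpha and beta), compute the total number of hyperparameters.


A Beta prior has 2 hyperparameters per parameter.
Total = 13 * 2 = 26

26


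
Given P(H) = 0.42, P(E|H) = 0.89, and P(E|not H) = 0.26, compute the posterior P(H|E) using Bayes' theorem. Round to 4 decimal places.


By Bayes' theorem: P(H|E) = P(E|H)*P(H) / P(E)
P(E) = P(E|H)*P(H) + P(E|not H)*P(not H)
P(E) = 0.89*0.42 + 0.26*0.58 = 0.5246
P(H|E) = 0.89*0.42 / 0.5246 = 0.7125

0.7125


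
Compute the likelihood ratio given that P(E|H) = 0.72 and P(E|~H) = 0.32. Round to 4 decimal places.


LR = P(E|H) / P(E|~H)
= 0.72 / 0.32 = 2.25

2.25


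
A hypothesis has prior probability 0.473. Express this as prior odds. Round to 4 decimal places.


Odds = P(H) / P(not H) = 0.473 / 0.527
= 0.8975

0.8975


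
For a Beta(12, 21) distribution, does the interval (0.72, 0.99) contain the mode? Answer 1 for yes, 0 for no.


Mode of Beta(a,b) = (a-1)/(a+b-2)
= (12-1)/(12+21-2) = 0.3548
Check: 0.72 <= 0.3548 <= 0.99?
Result: 0

0


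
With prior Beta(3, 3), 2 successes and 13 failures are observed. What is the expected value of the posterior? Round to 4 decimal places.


Posterior = Beta(5, 16)
E[theta] = alpha/(alpha+beta)
= 5/21 = 0.2381

0.2381


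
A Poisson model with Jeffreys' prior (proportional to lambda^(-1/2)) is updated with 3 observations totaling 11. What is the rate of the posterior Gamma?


Posterior = Gamma(0.5 + S, n)
= Gamma(0.5 + 11, 3)
Posterior rate = 0 + n = 3

3.0


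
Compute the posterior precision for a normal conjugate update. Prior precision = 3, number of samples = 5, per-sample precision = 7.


tau_post = tau_0 + n * tau
= 3 + 5 * 7 = 38

38


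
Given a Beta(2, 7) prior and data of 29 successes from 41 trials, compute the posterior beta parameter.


Number of failures = 41 - 29 = 12
Posterior beta = 7 + 12 = 19

19


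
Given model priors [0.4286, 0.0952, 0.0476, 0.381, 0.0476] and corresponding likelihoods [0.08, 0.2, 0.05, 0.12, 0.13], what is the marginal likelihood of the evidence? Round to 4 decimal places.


P(E) = sum_i P(M_i) P(E|M_i)
= 0.0343 + 0.019 + 0.0024 + 0.0457 + 0.0062
= 0.1076

0.1076


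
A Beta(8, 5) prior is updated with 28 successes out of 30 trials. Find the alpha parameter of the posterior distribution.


In the Beta-Binomial conjugate update:
alpha_post = alpha_prior + successes
= 8 + 28
= 36

36


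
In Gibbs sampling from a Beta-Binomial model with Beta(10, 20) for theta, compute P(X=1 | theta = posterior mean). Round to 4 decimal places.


Posterior mean = alpha/(alpha+beta) = 10/30 = 0.3333
P(X=1|theta=mean) = theta = 0.3333

0.3333


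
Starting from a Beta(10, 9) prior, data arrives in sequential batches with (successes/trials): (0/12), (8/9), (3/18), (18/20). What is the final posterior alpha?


In sequential Bayesian updating, we sum all successes.
Total successes = 29
Final alpha = 10 + 29 = 39

39


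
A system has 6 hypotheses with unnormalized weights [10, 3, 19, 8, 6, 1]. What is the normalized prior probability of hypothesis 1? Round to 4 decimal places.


The normalized prior is the weight divided by the total.
Total weight = 47
P(H1) = 10 / 47 = 0.2128

0.2128


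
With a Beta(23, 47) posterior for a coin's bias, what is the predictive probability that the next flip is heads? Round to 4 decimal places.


The predictive probability equals the posterior mean.
P(next = heads) = alpha / (alpha + beta)
= 23 / 70 = 0.3286

0.3286


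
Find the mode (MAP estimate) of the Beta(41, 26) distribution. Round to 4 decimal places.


For Beta(a,b) with a,b > 1:
Mode = (a-1)/(a+b-2) = (41-1)/(67-2)
= 40/65 = 0.6154

0.6154


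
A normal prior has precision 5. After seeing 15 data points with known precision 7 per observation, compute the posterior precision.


In the conjugate normal model, precisions add:
tau_posterior = tau_prior + n * tau_data
= 5 + 15*7 = 110

110


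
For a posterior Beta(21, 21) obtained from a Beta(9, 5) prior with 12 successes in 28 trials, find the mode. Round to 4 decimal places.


Mode = (alpha - 1) / (alpha + beta - 2)
= 20 / 40
= 0.5

0.5


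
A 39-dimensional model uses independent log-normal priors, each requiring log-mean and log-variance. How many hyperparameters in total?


Per parameter: 2 (log-mean and log-variance).
Total = 39 * 2 = 78

78


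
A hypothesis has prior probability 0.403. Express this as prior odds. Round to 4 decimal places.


Odds = P(H) / P(not H) = 0.403 / 0.597
= 0.675

0.675


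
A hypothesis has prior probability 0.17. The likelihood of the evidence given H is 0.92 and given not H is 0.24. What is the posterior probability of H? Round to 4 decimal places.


Using Bayes' theorem:
P(E) = 0.17 * 0.92 + 0.83 * 0.24
P(E) = 0.3556
P(H|E) = (0.17 * 0.92) / 0.3556 = 0.4398

0.4398


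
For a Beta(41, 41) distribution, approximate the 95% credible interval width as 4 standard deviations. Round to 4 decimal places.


Variance of Beta(a,b) = ab / ((a+b)^2 * (a+b+1))
= 41*41 / ((82)^2 * 83)
= 0.003
SD = sqrt(0.003) = 0.0549
Width = 4 * SD = 0.2195

0.2195


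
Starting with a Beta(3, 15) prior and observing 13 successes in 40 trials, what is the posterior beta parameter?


Posterior beta = prior beta + failures
Failures = 40 - 13 = 27
beta_post = 15 + 27 = 42

42


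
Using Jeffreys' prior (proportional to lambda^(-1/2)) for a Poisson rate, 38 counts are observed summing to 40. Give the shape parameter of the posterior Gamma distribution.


Conjugate update: Gamma(prior_shape + S, prior_rate + n).
Prior shape = 0.5, prior rate = 0.
Posterior shape = 0.5 + S = 0.5 + 40 = 40.5

40.5


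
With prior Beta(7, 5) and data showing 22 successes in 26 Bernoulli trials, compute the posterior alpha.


Conjugate update: alpha_posterior = alpha_prior + k
= 7 + 22 = 29

29


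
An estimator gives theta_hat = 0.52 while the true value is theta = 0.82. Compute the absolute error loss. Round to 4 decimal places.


The absolute error loss is |theta_hat - theta|
= |0.52 - 0.82|
= 0.3

0.3


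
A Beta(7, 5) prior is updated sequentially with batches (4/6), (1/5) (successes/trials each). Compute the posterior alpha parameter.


Sequential conjugate updating is equivalent to a single batch update.
Total successes across all batches = 5
alpha_posterior = alpha_prior + total_successes = 7 + 5
= 12

12


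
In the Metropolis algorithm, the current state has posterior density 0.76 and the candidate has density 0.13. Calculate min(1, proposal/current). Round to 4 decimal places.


Ratio = 0.13/0.76 = 0.1711
Acceptance probability = min(1, 0.1711)
= 0.1711

0.1711


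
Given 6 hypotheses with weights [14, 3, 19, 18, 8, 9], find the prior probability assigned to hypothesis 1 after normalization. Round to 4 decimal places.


To normalize, divide each weight by the sum of all weights.
Sum = 71
Prior(H1) = 14/71 = 0.1972

0.1972


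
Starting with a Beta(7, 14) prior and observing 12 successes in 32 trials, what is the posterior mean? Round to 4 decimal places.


Posterior parameters: alpha = 7 + 12 = 19
beta = 14 + 20 = 34
Posterior mean = alpha / (alpha + beta) = 19 / 53
= 0.3585

0.3585


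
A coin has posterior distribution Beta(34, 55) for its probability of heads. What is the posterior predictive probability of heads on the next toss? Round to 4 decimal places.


Posterior predictive = E[theta] = alpha/(alpha+beta)
= 34/89
= 0.382

0.382


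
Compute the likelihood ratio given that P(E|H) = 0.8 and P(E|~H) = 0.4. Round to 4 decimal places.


LR = P(E|H) / P(E|~H)
= 0.8 / 0.4 = 2.0

2.0


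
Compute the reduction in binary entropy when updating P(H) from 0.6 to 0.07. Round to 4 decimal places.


H_before = -p*log2(p) - (1-p)*log2(1-p) for p=0.6: 0.971
H_after for p=0.07: 0.3659
Reduction = 0.971 - 0.3659 = 0.605

0.605


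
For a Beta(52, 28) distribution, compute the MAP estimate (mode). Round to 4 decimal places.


MAP = mode = (a-1)/(a+b-2)
= (52-1)/(52+28-2)
= 51/78 = 0.6538

0.6538


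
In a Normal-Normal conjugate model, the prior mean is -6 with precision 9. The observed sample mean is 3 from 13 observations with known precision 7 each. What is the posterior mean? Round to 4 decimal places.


Posterior precision = tau0 + n*tau = 9 + 13*7 = 100
Posterior mean = (tau0*mu0 + n*tau*xbar) / posterior_precision
= (9*-6 + 13*7*3) / 100
= 219 / 100 = 2.19

2.19


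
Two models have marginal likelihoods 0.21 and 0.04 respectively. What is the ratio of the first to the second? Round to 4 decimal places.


Evidence ratio = 0.21 / 0.04
= 5.25

5.25


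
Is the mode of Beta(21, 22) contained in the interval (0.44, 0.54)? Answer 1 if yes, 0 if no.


Mode = (a-1)/(a+b-2) = 20/41 = 0.4878
Interval: (0.44, 0.54)
Contains mode? 1

1


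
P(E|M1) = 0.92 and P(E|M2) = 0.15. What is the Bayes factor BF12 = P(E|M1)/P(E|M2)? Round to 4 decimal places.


Bayes factor BF12 = P(E|M1) / P(E|M2)
= 0.92 / 0.15
= 6.1333

6.1333


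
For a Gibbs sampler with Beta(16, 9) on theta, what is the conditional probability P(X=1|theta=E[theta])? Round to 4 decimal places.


E[theta] = 16/(16+9) = 0.64
P(X=1|theta) = theta = 0.64

0.64


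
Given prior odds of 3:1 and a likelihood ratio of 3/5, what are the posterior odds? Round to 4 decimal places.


Posterior odds = prior odds * LR
Prior odds = 3/1 = 3.0
LR = 3/5 = 0.6
Posterior odds = 3.0 * 0.6 = 1.8

1.8


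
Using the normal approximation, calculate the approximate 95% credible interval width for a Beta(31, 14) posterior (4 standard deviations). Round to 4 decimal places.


Var(Beta) = 31*14/(45^2 * 46) = 0.0047
SD = 0.0683
Width ~ 4*SD = 0.273

0.273


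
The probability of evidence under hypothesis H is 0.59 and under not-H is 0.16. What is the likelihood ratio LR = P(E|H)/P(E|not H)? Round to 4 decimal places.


LR = 0.59 / 0.16
= 3.6875

3.6875


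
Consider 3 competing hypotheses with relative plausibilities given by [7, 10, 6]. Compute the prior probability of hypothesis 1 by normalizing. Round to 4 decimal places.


Sum of weights = 7 + 10 + 6 = 23
Normalized prior for H1 = 7 / 23
= 0.3043

0.3043


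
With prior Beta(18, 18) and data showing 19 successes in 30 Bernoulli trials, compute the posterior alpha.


Conjugate update: alpha_posterior = alpha_prior + k
= 18 + 19 = 37

37


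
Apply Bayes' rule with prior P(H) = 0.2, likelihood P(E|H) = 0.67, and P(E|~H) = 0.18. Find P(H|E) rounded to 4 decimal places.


Step 1: Compute marginal P(E) = P(E|H)P(H) + P(E|~H)P(~H)
= 0.67*0.2 + 0.18*0.8 = 0.278
Step 2: P(H|E) = P(E|H)P(H)/P(E) = 0.134/0.278
= 0.482

0.482


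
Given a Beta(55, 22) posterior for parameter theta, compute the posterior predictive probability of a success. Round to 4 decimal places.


For a Beta-Bernoulli model, the predictive probability is the mean:
P(success) = 55/(55+22) = 55/77 = 0.7143

0.7143


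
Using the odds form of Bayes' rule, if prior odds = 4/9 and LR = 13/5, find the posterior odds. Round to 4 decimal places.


Bayes' rule in odds form: posterior odds = prior odds * LR
= (4 * 13) / (9 * 5)
= 52/45 = 1.1556

1.1556


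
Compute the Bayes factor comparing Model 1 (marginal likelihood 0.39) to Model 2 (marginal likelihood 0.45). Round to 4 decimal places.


BF12 = marginal likelihood of M1 / marginal likelihood of M2
= 0.39/0.45
= 0.8667

0.8667


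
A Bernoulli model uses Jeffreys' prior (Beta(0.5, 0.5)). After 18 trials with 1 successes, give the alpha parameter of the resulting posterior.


Posterior = Beta(prior_alpha + successes, prior_beta + failures)
= Beta(0.5 + 1, 0.5 + 17)
Posterior alpha = 0.5 + k = 0.5 + 1 = 1.5

1.5


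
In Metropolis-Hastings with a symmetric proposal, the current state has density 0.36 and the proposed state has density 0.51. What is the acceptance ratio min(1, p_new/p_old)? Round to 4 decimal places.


Ratio = p_new / p_old = 0.51 / 0.36 = 1.4167
Acceptance = min(1, 1.4167) = 1.0

1.0


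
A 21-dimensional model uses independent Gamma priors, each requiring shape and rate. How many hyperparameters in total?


Per parameter: 2 (shape and rate).
Total = 21 * 2 = 42

42


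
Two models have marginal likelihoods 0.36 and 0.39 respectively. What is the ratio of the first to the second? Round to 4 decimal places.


Evidence ratio = 0.36 / 0.39
= 0.9231

0.9231


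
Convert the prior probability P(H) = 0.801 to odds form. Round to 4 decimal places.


P(not H) = 1 - 0.801 = 0.199
Odds = 0.801 / 0.199 = 4.0251

4.0251


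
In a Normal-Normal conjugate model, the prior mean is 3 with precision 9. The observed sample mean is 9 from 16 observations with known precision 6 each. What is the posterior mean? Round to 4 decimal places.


Posterior precision = tau0 + n*tau = 9 + 16*6 = 105
Posterior mean = (tau0*mu0 + n*tau*xbar) / posterior_precision
= (9*3 + 16*6*9) / 105
= 891 / 105 = 8.4857

8.4857


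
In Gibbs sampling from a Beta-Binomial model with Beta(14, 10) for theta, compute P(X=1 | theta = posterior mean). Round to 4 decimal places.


Posterior mean = alpha/(alpha+beta) = 14/24 = 0.5833
P(X=1|theta=mean) = theta = 0.5833

0.5833


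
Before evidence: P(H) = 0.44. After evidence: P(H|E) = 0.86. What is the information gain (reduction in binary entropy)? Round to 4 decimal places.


Prior entropy = 0.9896
Posterior entropy = 0.5842
Information gain = 0.9896 - 0.5842 = 0.4053

0.4053


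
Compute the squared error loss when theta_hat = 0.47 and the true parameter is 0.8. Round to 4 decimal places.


L = (theta_hat - theta_true)^2
= (0.47 - 0.8)^2
= -0.33^2 = 0.1089

0.1089


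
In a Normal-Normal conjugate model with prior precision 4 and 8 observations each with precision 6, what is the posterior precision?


Posterior precision = prior precision + n * observation precision
= 4 + 8 * 6
= 4 + 48 = 52

52


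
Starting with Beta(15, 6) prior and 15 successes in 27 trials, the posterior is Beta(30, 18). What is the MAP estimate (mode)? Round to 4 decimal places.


The mode of Beta(a, b) when a > 1 and b > 1 is (a-1)/(a+b-2)
= (30 - 1) / (30 + 18 - 2)
= 29 / 46
= 0.6304

0.6304


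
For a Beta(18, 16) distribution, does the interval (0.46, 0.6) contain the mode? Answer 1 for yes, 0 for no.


Mode of Beta(a,b) = (a-1)/(a+b-2)
= (18-1)/(18+16-2) = 0.5312
Check: 0.46 <= 0.5312 <= 0.6?
Result: 1

1


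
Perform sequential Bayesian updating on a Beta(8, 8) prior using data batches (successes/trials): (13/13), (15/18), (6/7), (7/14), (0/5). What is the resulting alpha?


Accumulate successes: 41
Posterior alpha = prior alpha + sum of successes
= 8 + 41 = 49

49


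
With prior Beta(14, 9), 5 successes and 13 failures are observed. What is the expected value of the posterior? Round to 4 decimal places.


Posterior = Beta(19, 22)
E[theta] = alpha/(alpha+beta)
= 19/41 = 0.4634

0.4634


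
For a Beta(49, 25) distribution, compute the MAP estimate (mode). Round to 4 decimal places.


MAP = mode = (a-1)/(a+b-2)
= (49-1)/(49+25-2)
= 48/72 = 0.6667

0.6667


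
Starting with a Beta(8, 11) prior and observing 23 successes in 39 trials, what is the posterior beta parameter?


Posterior beta = prior beta + failures
Failures = 39 - 23 = 16
beta_post = 11 + 16 = 27

27


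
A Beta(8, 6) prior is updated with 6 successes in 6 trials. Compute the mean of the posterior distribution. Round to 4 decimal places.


After update: Beta(14, 6)
Mean = 14 / (14 + 6) = 14 / 20
= 0.7

0.7


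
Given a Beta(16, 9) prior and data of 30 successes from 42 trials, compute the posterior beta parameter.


Number of failures = 42 - 30 = 12
Posterior beta = 9 + 12 = 21

21


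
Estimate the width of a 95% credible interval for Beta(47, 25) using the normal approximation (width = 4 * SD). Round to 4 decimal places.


For Beta(a,b): Var = ab/((a+b)^2(a+b+1))
Var = 0.0031, SD = 0.0557
Approximate 95% CI width = 4 * 0.0557 = 0.2229

0.2229


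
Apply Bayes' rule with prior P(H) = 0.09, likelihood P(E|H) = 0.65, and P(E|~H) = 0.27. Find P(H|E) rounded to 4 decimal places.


Step 1: Compute marginal P(E) = P(E|H)P(H) + P(E|~H)P(~H)
= 0.65*0.09 + 0.27*0.91 = 0.3042
Step 2: P(H|E) = P(E|H)P(H)/P(E) = 0.0585/0.3042
= 0.1923

0.1923


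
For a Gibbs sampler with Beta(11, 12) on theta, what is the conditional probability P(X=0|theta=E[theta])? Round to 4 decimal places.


E[theta] = 11/(11+12) = 0.4783
P(X=0|theta) = 1 - theta = 0.5217

0.5217


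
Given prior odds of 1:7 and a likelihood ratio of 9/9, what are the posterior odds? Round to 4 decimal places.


Posterior odds = prior odds * LR
Prior odds = 1/7 = 0.1429
LR = 9/9 = 1.0
Posterior odds = 0.1429 * 1.0 = 0.1429

0.1429


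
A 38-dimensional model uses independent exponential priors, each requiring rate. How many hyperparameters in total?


Per parameter: 1 (rate).
Total = 38 * 1 = 38

38


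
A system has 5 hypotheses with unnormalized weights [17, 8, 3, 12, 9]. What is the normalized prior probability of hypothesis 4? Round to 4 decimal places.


The normalized prior is the weight divided by the total.
Total weight = 49
P(H4) = 12 / 49 = 0.2449

0.2449


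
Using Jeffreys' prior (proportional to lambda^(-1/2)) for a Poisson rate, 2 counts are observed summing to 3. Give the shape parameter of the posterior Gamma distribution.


Conjugate update: Gamma(prior_shape + S, prior_rate + n).
Prior shape = 0.5, prior rate = 0.
Posterior shape = 0.5 + S = 0.5 + 3 = 3.5

3.5


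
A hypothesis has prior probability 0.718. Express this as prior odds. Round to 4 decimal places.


Odds = P(H) / P(not H) = 0.718 / 0.282
= 2.5461

2.5461


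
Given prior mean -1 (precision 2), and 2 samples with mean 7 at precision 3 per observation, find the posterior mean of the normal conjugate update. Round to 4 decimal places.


The posterior mean is a precision-weighted average of prior and data.
Post. prec. = 2 + 6 = 8
Post. mean = (-2 + 42)/8 = 40/8 = 5.0

5.0


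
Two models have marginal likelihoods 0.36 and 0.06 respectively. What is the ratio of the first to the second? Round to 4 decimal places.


Evidence ratio = 0.36 / 0.06
= 6.0

6.0


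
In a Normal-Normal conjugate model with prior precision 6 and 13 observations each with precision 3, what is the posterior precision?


Posterior precision = prior precision + n * observation precision
= 6 + 13 * 3
= 6 + 39 = 45

45


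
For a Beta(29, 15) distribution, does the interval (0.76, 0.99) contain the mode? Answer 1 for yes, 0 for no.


Mode of Beta(a,b) = (a-1)/(a+b-2)
= (29-1)/(29+15-2) = 0.6667
Check: 0.76 <= 0.6667 <= 0.99?
Result: 0

0


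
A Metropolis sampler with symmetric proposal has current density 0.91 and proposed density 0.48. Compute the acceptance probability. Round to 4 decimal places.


For symmetric proposals, acceptance = min(1, pi(x*)/pi(x))
= min(1, 0.48/0.91)
= min(1, 0.5275) = 0.5275

0.5275


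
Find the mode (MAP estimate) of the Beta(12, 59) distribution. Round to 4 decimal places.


For Beta(a,b) with a,b > 1:
Mode = (a-1)/(a+b-2) = (12-1)/(71-2)
= 11/69 = 0.1594

0.1594


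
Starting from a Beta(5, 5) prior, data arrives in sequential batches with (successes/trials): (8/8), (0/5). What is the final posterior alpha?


In sequential Bayesian updating, we sum all successes.
Total successes = 8
Final alpha = 5 + 8 = 13

13


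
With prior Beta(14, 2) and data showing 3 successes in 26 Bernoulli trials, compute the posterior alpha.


Conjugate update: alpha_posterior = alpha_prior + k
= 14 + 3 = 17

17


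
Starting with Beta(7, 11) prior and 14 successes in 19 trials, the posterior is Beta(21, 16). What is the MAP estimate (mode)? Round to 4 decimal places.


The mode of Beta(a, b) when a > 1 and b > 1 is (a-1)/(a+b-2)
= (21 - 1) / (21 + 16 - 2)
= 20 / 35
= 0.5714

0.5714


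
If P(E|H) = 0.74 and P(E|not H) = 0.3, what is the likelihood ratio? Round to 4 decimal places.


Likelihood ratio = P(E|H) / P(E|not H)
= 0.74 / 0.3
= 2.4667

2.4667


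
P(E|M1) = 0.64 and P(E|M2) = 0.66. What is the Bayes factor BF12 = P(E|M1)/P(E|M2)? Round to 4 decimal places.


Bayes factor BF12 = P(E|M1) / P(E|M2)
= 0.64 / 0.66
= 0.9697

0.9697


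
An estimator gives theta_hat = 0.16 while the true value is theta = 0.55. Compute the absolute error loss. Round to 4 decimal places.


The absolute error loss is |theta_hat - theta|
= |0.16 - 0.55|
= 0.39

0.39


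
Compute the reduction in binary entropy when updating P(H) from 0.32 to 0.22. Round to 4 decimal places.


H_before = -p*log2(p) - (1-p)*log2(1-p) for p=0.32: 0.9044
H_after for p=0.22: 0.7602
Reduction = 0.9044 - 0.7602 = 0.1442

0.1442


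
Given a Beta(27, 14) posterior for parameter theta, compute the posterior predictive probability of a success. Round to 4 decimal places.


For a Beta-Bernoulli model, the predictive probability is the mean:
P(success) = 27/(27+14) = 27/41 = 0.6585

0.6585


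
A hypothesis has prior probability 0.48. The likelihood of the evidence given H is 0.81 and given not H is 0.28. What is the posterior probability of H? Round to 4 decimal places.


Using Bayes' theorem:
P(E) = 0.48 * 0.81 + 0.52 * 0.28
P(E) = 0.5344
P(H|E) = (0.48 * 0.81) / 0.5344 = 0.7275

0.7275


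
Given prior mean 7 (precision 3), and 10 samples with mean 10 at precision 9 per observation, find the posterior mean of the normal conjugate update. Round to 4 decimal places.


The posterior mean is a precision-weighted average of prior and data.
Post. prec. = 3 + 90 = 93
Post. mean = (21 + 900)/93 = 921/93 = 9.9032

9.9032


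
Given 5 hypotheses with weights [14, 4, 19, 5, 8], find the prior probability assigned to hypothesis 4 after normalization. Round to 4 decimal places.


To normalize, divide each weight by the sum of all weights.
Sum = 50
Prior(H4) = 5/50 = 0.1

0.1


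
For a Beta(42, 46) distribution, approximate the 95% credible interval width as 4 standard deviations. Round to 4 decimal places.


Variance of Beta(a,b) = ab / ((a+b)^2 * (a+b+1))
= 42*46 / ((88)^2 * 89)
= 0.0028
SD = sqrt(0.0028) = 0.0529
Width = 4 * SD = 0.2118

0.2118


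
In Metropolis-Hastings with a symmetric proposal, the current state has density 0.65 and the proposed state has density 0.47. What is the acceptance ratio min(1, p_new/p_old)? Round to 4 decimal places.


Ratio = p_new / p_old = 0.47 / 0.65 = 0.7231
Acceptance = min(1, 0.7231) = 0.7231

0.7231


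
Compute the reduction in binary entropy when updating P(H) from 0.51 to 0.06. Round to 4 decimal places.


H_before = -p*log2(p) - (1-p)*log2(1-p) for p=0.51: 0.9997
H_after for p=0.06: 0.3274
Reduction = 0.9997 - 0.3274 = 0.6723

0.6723


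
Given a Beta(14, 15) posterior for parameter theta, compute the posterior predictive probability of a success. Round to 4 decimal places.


For a Beta-Bernoulli model, the predictive probability is the mean:
P(success) = 14/(14+15) = 14/29 = 0.4828

0.4828


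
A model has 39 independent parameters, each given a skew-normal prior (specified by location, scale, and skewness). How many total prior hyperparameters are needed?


Each skew-normal prior needs 3 hyperparameters (location, scale, and skewness).
Total = 3 * 39 = 117

117


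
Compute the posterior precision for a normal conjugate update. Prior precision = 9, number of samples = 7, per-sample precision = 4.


tau_post = tau_0 + n * tau
= 9 + 7 * 4 = 37

37


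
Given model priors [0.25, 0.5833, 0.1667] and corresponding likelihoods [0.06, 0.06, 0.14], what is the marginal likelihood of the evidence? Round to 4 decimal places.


P(E) = sum_i P(M_i) P(E|M_i)
= 0.015 + 0.035 + 0.0233
= 0.0733

0.0733


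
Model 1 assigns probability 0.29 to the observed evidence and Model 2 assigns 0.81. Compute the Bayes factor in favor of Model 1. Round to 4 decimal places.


BF = P(data|M1) / P(data|M2)
= 0.29 / 0.81 = 0.358

0.358


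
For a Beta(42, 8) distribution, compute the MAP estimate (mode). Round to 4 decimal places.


MAP = mode = (a-1)/(a+b-2)
= (42-1)/(42+8-2)
= 41/48 = 0.8542

0.8542


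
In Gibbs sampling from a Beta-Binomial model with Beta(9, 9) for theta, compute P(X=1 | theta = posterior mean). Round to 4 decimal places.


Posterior mean = alpha/(alpha+beta) = 9/18 = 0.5
P(X=1|theta=mean) = theta = 0.5

0.5


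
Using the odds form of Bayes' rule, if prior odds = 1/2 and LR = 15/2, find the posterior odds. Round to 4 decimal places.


Bayes' rule in odds form: posterior odds = prior odds * LR
= (1 * 15) / (2 * 2)
= 15/4 = 3.75

3.75


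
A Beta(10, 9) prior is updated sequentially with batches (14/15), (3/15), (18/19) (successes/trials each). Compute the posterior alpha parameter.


Sequential conjugate updating is equivalent to a single batch update.
Total successes across all batches = 35
alpha_posterior = alpha_prior + total_successes = 10 + 35
= 45

45
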